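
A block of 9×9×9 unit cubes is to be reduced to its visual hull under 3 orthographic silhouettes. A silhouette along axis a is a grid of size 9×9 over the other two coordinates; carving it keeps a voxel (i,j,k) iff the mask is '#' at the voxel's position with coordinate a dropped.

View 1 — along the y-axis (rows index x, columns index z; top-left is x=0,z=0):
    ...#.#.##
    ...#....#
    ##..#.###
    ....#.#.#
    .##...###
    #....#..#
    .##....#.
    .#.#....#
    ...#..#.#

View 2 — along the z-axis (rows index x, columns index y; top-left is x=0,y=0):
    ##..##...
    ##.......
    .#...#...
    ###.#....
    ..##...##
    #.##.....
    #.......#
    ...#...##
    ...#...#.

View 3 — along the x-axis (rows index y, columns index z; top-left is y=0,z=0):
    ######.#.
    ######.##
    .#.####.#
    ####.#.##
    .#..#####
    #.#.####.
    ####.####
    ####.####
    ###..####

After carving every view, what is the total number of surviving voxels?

76 voxels

initial block: 9^3 = 729
V1 y: intersect with XZ mask (32 set) -- 288 left
V2 z: intersect with XY mask (26 set) -- 94 left
V3 x: intersect with YZ mask (63 set) -- 76 left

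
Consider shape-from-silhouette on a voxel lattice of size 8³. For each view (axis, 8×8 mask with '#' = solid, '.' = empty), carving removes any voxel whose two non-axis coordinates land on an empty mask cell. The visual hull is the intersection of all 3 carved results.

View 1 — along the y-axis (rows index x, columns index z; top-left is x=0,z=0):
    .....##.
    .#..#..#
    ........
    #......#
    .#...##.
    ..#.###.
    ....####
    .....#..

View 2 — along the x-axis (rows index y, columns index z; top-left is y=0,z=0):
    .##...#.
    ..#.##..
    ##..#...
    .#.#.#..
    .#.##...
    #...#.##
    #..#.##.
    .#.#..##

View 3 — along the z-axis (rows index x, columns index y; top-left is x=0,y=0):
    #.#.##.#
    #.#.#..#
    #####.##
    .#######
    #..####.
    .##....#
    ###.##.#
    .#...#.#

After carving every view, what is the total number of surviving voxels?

voxel count = 39

start: 8×8×8 = 512 voxels
V1 y: intersect with XZ mask (19 set) -- 152 left
V2 x: intersect with YZ mask (27 set) -- 64 left
V3 z: intersect with XY mask (40 set) -- 39 left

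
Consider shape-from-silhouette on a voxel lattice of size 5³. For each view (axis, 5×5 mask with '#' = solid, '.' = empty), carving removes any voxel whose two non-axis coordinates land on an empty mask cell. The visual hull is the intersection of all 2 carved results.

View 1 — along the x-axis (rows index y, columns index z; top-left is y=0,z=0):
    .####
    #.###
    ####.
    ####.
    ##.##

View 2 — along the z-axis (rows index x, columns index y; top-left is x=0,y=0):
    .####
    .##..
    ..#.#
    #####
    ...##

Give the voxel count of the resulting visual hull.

full grid |V| = 125
step 1: project along x, AND mask (20/25) → |grid| = 100
step 2: project along z, AND mask (15/25) → |grid| = 60

remaining voxels: 60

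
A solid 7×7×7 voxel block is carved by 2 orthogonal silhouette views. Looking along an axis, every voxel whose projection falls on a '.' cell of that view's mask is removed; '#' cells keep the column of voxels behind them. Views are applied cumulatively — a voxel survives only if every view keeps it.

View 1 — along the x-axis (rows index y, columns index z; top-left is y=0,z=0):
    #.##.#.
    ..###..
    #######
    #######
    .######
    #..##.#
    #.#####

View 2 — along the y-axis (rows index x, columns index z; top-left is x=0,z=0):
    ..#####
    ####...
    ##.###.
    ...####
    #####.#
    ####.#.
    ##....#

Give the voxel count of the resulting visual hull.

170 voxels

before carving: 343 voxels (7×7×7)
[1] x-view keeps 37 columns → grid now 259
[2] y-view keeps 32 columns → grid now 170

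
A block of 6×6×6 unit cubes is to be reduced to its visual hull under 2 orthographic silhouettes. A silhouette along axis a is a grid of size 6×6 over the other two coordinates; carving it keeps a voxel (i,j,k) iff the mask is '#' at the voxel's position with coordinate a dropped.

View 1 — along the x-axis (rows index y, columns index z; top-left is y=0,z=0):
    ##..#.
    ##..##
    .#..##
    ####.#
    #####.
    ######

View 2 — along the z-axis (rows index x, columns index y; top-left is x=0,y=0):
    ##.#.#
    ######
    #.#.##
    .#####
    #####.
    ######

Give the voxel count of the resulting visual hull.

|visual hull| = 130

before carving: 216 voxels (6×6×6)
carve view 1 (along x, YZ-mask fill 26/36): 156 voxels remain
carve view 2 (along z, XY-mask fill 30/36): 130 voxels remain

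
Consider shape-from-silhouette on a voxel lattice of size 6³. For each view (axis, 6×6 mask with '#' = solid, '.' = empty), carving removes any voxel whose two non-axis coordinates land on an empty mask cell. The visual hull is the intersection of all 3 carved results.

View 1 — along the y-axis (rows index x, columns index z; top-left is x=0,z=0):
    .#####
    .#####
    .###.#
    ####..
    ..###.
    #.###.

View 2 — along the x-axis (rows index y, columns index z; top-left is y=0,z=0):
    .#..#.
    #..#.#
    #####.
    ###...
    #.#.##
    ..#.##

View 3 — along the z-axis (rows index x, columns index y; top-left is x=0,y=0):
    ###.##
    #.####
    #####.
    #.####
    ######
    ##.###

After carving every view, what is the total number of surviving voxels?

start: 6×6×6 = 216 voxels
  1. axis=1 (XZ plane), |mask|=25  ⇒  voxels=150
  2. axis=0 (YZ plane), |mask|=20  ⇒  voxels=81
  3. axis=2 (XY plane), |mask|=31  ⇒  voxels=69

69 voxels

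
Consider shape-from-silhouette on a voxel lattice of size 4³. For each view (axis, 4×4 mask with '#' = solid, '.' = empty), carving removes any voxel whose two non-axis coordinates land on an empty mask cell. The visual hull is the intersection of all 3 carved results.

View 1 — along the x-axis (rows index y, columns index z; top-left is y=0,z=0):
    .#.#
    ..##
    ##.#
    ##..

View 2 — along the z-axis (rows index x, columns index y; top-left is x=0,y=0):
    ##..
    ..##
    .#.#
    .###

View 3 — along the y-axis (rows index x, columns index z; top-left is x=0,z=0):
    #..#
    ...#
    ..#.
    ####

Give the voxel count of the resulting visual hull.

before carving: 64 voxels (4×4×4)
after view 1 [x-axis, 9 of 16 cells solid] → remaining = 36
after view 2 [z-axis, 9 of 16 cells solid] → remaining = 20
after view 3 [y-axis, 8 of 16 cells solid] → remaining = 11

remaining voxels: 11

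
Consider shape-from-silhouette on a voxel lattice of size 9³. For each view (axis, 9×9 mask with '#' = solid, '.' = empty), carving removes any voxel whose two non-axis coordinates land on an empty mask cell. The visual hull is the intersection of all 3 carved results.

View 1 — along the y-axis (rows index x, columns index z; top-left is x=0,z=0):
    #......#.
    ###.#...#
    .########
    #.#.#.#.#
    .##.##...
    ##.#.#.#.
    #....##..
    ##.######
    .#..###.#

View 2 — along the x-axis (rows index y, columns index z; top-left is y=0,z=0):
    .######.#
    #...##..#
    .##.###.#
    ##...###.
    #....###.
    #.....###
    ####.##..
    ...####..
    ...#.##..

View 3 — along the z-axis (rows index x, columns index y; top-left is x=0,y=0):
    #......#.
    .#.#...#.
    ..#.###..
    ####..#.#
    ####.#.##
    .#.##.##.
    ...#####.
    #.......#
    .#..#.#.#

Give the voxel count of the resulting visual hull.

full grid |V| = 729
[1] y-view keeps 45 columns → grid now 405
[2] x-view keeps 43 columns → grid now 222
[3] z-view keeps 38 columns → grid now 102

102 voxels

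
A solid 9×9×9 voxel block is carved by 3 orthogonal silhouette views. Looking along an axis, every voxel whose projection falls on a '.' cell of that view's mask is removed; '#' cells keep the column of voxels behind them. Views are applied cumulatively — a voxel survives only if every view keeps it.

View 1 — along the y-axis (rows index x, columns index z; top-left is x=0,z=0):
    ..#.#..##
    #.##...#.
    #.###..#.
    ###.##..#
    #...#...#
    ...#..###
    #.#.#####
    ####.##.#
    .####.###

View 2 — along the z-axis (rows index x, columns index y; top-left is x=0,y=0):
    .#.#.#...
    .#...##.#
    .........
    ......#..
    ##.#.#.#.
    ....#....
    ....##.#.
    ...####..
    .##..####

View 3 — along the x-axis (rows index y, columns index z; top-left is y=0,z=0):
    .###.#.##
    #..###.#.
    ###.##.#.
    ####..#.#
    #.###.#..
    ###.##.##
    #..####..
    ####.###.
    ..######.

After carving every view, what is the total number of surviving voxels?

|visual hull| = 92

start: 9×9×9 = 729 voxels
V1 y: intersect with XZ mask (47 set) -- 423 left
V2 z: intersect with XY mask (27 set) -- 144 left
V3 x: intersect with YZ mask (53 set) -- 92 left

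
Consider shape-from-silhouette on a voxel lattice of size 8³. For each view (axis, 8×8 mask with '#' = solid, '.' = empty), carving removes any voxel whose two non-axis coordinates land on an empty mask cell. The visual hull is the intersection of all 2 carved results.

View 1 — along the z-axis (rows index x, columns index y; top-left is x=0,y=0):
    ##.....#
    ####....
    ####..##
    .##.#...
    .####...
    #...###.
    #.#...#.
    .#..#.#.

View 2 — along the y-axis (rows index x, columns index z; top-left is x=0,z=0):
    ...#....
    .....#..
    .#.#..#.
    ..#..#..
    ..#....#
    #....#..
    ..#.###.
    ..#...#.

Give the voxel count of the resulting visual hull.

|visual hull| = 65

full grid |V| = 512
  1. axis=2 (XY plane), |mask|=30  ⇒  voxels=240
  2. axis=1 (XZ plane), |mask|=17  ⇒  voxels=65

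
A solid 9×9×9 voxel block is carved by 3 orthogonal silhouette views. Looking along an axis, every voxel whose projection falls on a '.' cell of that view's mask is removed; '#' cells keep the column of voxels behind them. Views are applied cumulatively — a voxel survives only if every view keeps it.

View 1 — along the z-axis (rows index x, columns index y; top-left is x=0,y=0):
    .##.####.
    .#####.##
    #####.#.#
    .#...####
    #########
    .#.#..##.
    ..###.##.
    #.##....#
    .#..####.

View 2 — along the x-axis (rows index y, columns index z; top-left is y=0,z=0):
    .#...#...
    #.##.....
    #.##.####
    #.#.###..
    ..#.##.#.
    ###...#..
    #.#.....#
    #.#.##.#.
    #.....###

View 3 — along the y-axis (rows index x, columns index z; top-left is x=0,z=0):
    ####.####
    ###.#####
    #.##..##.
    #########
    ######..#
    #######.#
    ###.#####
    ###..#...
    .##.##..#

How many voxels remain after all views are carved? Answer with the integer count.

full grid |V| = 729
V1 z: intersect with XY mask (52 set) -- 468 left
V2 x: intersect with YZ mask (37 set) -- 219 left
V3 y: intersect with XZ mask (62 set) -- 178 left

remaining voxels: 178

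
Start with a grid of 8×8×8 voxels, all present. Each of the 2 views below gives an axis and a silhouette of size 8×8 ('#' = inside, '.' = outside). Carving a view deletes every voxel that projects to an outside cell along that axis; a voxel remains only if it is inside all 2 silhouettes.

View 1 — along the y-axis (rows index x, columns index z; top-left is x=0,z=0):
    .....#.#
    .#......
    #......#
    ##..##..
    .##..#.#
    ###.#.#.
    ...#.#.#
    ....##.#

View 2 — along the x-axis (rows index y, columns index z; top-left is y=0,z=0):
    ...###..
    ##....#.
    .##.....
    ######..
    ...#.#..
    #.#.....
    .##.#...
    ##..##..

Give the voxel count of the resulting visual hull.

start: 8×8×8 = 512 voxels
[1] y-view keeps 24 columns → grid now 192
[2] x-view keeps 25 columns → grid now 76

76 voxels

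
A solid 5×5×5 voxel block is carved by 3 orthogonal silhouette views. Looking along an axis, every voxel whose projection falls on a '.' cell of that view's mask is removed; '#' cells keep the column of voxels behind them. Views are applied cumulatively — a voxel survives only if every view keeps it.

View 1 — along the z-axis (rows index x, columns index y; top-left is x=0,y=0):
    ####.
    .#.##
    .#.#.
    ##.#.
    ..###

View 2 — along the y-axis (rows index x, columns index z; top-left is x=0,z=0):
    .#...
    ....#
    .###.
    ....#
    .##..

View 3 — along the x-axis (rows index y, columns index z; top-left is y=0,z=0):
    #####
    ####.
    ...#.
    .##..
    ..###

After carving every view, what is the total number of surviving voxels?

remaining voxels: 13

initial block: 5^3 = 125
V1 z: intersect with XY mask (15 set) -- 75 left
V2 y: intersect with XZ mask (8 set) -- 22 left
V3 x: intersect with YZ mask (15 set) -- 13 left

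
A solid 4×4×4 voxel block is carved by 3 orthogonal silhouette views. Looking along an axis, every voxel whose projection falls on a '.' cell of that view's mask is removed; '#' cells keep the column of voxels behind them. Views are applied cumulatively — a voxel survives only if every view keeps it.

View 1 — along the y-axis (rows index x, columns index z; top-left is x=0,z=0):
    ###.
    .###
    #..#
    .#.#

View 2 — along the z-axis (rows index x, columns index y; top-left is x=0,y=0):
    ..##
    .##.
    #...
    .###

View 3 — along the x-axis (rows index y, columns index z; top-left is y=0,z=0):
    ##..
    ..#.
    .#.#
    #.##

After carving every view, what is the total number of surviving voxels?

before carving: 64 voxels (4×4×4)
V1 y: intersect with XZ mask (10 set) -- 40 left
V2 z: intersect with XY mask (8 set) -- 20 left
V3 x: intersect with YZ mask (8 set) -- 10 left

remaining voxels: 10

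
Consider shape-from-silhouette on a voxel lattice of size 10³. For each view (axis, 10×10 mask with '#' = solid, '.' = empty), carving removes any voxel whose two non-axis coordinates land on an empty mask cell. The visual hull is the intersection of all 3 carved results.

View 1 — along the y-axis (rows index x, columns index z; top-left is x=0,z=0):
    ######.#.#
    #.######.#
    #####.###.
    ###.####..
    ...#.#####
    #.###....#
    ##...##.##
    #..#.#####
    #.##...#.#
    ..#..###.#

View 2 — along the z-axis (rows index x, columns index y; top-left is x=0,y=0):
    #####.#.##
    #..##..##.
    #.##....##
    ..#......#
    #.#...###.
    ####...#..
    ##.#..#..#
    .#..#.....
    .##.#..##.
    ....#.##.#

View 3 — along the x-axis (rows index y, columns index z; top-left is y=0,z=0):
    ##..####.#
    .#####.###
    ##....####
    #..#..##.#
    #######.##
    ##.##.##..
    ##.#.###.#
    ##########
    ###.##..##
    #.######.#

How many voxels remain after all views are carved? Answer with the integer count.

before carving: 1000 voxels (10×10×10)
V1 y: intersect with XZ mask (65 set) -- 650 left
V2 z: intersect with XY mask (46 set) -- 302 left
V3 x: intersect with YZ mask (73 set) -- 221 left

221 voxels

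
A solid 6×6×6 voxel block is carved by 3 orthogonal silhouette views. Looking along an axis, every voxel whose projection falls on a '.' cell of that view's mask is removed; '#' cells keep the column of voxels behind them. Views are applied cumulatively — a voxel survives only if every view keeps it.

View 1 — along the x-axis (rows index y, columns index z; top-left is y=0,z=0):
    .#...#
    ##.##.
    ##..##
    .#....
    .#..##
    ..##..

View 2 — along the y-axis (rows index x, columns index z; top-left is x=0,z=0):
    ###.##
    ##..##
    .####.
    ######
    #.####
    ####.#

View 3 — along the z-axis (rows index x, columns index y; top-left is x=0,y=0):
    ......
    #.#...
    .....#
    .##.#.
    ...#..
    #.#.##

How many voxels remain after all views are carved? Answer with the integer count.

|visual hull| = 28

full grid |V| = 216
carve view 1 (along x, YZ-mask fill 16/36): 96 voxels remain
carve view 2 (along y, XZ-mask fill 29/36): 78 voxels remain
carve view 3 (along z, XY-mask fill 11/36): 28 voxels remain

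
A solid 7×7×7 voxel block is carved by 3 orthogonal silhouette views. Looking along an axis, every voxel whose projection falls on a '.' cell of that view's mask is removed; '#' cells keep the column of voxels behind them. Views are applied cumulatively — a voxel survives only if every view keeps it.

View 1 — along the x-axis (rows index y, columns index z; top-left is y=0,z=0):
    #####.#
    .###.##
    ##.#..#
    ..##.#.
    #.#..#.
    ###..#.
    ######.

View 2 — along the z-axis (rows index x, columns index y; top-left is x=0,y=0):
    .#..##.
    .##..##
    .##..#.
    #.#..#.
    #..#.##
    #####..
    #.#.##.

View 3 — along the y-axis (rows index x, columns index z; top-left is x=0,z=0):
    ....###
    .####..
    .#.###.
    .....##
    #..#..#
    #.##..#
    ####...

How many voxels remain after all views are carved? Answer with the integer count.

start: 7×7×7 = 343 voxels
after view 1 [x-axis, 31 of 49 cells solid] → remaining = 217
after view 2 [z-axis, 26 of 49 cells solid] → remaining = 115
after view 3 [y-axis, 24 of 49 cells solid] → remaining = 58

remaining voxels: 58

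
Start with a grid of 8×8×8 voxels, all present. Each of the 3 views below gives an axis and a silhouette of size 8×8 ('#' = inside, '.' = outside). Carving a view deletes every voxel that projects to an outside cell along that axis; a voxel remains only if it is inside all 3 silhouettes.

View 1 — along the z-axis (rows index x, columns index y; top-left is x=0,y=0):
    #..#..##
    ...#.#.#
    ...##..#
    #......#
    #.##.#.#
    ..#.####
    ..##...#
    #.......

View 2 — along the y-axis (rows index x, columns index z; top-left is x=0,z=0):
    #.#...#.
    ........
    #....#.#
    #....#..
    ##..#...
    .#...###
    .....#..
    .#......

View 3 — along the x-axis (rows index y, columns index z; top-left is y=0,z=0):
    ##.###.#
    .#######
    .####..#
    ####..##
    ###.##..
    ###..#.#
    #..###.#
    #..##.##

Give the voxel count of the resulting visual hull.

start: 8×8×8 = 512 voxels
  1. axis=2 (XY plane), |mask|=26  ⇒  voxels=208
  2. axis=1 (XZ plane), |mask|=17  ⇒  voxels=64
  3. axis=0 (YZ plane), |mask|=44  ⇒  voxels=39

voxel count = 39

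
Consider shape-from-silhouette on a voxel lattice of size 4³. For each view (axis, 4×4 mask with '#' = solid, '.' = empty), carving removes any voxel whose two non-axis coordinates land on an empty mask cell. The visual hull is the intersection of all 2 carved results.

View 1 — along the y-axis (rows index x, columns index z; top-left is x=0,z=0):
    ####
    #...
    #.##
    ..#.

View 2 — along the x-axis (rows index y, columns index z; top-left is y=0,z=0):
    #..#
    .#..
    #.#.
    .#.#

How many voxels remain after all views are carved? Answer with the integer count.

15 voxels

before carving: 64 voxels (4×4×4)
[1] y-view keeps 9 columns → grid now 36
[2] x-view keeps 7 columns → grid now 15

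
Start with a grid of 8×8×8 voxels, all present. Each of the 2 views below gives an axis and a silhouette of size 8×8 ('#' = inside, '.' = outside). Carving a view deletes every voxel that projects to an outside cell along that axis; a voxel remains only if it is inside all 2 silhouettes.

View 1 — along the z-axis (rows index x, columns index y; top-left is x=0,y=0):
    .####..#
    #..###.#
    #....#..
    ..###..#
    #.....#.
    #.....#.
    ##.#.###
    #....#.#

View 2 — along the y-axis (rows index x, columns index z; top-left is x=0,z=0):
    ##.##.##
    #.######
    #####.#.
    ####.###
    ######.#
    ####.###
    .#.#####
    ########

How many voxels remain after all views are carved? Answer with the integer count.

full grid |V| = 512
carve view 1 (along z, XY-mask fill 29/64): 232 voxels remain
carve view 2 (along y, XZ-mask fill 54/64): 193 voxels remain

voxel count = 193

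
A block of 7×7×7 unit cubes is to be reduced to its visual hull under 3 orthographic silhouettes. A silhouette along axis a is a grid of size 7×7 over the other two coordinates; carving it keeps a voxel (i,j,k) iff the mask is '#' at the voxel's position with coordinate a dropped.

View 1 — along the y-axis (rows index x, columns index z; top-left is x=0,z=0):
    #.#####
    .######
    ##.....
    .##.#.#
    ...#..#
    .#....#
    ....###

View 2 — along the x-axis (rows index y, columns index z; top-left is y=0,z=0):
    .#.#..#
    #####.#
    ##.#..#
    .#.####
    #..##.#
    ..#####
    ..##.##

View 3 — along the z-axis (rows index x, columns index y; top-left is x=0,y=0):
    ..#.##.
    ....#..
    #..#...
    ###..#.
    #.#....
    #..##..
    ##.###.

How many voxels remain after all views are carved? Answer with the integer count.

initial block: 7^3 = 343
after view 1 [y-axis, 25 of 49 cells solid] → remaining = 175
after view 2 [x-axis, 31 of 49 cells solid] → remaining = 119
after view 3 [z-axis, 20 of 49 cells solid] → remaining = 48

|visual hull| = 48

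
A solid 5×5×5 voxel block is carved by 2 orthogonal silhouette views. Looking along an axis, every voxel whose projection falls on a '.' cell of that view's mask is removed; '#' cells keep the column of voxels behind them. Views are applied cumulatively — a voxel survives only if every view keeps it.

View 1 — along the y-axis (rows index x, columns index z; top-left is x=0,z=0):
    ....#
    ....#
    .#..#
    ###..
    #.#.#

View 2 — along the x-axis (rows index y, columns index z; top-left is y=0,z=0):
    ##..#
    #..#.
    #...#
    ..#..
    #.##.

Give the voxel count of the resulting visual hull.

initial block: 5^3 = 125
V1 y: intersect with XZ mask (10 set) -- 50 left
V2 x: intersect with YZ mask (11 set) -- 22 left

voxel count = 22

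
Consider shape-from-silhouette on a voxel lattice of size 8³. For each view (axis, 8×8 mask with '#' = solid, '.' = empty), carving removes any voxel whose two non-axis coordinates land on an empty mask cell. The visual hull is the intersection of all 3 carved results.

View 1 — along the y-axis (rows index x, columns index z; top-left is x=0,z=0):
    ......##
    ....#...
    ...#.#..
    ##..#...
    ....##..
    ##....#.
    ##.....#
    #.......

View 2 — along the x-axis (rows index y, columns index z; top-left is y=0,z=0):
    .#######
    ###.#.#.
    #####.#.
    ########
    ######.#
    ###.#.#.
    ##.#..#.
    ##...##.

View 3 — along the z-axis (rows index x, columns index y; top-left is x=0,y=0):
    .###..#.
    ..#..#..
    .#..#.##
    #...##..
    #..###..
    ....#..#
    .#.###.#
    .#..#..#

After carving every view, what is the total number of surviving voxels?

start: 8×8×8 = 512 voxels
V1 y: intersect with XZ mask (17 set) -- 136 left
V2 x: intersect with YZ mask (46 set) -- 103 left
V3 z: intersect with XY mask (27 set) -- 46 left

remaining voxels: 46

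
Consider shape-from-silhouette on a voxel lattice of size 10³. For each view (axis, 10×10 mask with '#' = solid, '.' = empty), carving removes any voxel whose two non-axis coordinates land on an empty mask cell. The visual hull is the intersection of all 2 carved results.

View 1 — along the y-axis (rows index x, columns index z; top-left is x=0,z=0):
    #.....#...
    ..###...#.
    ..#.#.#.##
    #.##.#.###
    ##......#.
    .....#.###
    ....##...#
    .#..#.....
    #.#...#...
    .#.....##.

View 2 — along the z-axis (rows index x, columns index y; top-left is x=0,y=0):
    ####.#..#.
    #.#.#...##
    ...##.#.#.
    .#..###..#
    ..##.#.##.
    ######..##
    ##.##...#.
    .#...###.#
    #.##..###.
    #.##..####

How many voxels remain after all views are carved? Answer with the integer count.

start: 10×10×10 = 1000 voxels
after view 1 [y-axis, 36 of 100 cells solid] → remaining = 360
after view 2 [z-axis, 56 of 100 cells solid] → remaining = 198

|visual hull| = 198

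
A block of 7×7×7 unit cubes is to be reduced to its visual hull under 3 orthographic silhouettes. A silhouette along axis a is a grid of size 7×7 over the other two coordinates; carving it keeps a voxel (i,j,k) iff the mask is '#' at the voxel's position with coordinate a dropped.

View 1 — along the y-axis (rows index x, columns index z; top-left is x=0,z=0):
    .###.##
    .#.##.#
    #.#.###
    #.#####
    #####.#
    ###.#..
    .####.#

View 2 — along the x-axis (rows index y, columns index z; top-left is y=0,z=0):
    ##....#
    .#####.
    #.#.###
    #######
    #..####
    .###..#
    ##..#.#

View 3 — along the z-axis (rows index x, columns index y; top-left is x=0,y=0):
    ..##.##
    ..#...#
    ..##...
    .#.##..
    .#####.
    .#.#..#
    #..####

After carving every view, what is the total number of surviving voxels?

remaining voxels: 93

full grid |V| = 343
V1 y: intersect with XZ mask (35 set) -- 245 left
V2 x: intersect with YZ mask (33 set) -- 167 left
V3 z: intersect with XY mask (24 set) -- 93 left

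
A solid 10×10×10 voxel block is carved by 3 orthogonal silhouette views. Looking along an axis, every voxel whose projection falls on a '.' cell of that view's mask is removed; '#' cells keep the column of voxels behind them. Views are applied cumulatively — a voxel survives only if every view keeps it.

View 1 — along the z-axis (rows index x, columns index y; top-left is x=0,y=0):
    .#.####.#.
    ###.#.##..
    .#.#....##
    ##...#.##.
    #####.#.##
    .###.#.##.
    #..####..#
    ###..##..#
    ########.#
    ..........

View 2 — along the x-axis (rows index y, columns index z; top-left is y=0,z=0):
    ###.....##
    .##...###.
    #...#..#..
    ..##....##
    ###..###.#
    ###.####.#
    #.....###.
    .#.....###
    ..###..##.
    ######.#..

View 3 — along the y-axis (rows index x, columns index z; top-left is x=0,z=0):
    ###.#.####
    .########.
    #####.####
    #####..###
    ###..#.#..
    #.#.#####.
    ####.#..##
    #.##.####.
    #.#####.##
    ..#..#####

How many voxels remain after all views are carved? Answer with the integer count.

start: 10×10×10 = 1000 voxels
[1] z-view keeps 56 columns → grid now 560
[2] x-view keeps 52 columns → grid now 292
[3] y-view keeps 73 columns → grid now 221

|visual hull| = 221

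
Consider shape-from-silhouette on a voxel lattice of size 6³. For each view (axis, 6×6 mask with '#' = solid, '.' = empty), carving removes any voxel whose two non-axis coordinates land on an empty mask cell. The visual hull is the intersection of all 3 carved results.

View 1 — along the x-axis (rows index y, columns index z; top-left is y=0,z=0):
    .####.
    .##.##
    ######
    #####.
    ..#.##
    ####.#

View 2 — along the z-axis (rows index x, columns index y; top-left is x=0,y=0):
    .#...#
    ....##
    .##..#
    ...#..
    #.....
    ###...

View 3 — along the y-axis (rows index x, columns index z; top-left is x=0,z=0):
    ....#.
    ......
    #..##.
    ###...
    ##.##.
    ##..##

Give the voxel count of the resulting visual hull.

full grid |V| = 216
step 1: project along x, AND mask (27/36) → |grid| = 162
step 2: project along z, AND mask (12/36) → |grid| = 55
step 3: project along y, AND mask (15/36) → |grid| = 22

|visual hull| = 22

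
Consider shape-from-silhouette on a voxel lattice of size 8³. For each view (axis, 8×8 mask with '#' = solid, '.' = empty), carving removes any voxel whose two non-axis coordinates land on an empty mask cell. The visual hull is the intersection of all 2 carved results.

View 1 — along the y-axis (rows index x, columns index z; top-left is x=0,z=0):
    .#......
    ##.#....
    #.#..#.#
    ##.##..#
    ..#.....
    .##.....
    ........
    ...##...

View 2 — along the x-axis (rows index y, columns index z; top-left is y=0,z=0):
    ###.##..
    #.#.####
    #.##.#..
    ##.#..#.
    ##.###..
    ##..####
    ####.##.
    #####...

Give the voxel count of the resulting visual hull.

98 voxels

initial block: 8^3 = 512
carve view 1 (along y, XZ-mask fill 18/64): 144 voxels remain
carve view 2 (along x, YZ-mask fill 41/64): 98 voxels remain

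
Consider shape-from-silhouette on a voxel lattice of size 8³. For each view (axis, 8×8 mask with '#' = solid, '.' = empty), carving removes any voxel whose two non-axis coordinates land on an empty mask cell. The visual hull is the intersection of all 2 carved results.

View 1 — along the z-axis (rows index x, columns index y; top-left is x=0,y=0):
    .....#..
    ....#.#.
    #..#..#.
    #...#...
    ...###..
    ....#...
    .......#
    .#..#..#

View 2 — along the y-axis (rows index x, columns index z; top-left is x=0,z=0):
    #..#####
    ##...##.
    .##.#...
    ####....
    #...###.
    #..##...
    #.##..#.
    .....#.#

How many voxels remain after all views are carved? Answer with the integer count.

remaining voxels: 56

initial block: 8^3 = 512
carve view 1 (along z, XY-mask fill 16/64): 128 voxels remain
carve view 2 (along y, XZ-mask fill 30/64): 56 voxels remain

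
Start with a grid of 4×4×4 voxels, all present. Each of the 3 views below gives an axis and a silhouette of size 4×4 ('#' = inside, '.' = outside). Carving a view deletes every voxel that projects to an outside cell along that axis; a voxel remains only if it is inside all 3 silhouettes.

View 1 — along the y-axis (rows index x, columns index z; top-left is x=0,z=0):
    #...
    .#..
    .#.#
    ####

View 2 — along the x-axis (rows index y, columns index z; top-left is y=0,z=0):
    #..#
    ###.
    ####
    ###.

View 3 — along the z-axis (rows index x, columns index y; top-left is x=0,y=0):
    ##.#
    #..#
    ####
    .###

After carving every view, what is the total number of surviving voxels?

remaining voxels: 19

initial block: 4^3 = 64
[1] y-view keeps 8 columns → grid now 32
[2] x-view keeps 12 columns → grid now 24
[3] z-view keeps 12 columns → grid now 19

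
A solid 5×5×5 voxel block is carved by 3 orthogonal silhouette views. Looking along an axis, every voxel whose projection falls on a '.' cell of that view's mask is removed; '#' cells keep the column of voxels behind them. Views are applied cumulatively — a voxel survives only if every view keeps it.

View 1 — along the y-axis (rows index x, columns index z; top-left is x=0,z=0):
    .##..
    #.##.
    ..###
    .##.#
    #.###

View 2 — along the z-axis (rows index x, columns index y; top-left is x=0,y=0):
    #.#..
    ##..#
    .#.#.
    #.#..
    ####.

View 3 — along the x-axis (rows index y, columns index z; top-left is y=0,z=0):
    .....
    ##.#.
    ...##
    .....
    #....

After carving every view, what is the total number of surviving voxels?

remaining voxels: 9

start: 5×5×5 = 125 voxels
V1 y: intersect with XZ mask (15 set) -- 75 left
V2 z: intersect with XY mask (13 set) -- 41 left
V3 x: intersect with YZ mask (6 set) -- 9 left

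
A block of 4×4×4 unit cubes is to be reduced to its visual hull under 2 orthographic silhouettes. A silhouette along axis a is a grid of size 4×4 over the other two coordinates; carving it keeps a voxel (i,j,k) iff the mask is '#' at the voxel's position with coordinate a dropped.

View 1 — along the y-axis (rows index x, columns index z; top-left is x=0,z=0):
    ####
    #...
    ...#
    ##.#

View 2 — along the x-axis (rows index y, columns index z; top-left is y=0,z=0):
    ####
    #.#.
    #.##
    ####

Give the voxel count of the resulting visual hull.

remaining voxels: 29

before carving: 64 voxels (4×4×4)
V1 y: intersect with XZ mask (9 set) -- 36 left
V2 x: intersect with YZ mask (13 set) -- 29 left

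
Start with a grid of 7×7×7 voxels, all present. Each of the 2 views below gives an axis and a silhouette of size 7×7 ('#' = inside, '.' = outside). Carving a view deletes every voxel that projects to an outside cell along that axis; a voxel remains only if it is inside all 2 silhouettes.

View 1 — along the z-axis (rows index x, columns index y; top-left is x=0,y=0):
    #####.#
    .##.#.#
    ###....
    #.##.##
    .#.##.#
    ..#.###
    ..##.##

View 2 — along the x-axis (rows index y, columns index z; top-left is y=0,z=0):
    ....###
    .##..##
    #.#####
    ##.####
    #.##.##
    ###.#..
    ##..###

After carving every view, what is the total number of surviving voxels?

remaining voxels: 147

before carving: 343 voxels (7×7×7)
V1 z: intersect with XY mask (30 set) -- 210 left
V2 x: intersect with YZ mask (33 set) -- 147 left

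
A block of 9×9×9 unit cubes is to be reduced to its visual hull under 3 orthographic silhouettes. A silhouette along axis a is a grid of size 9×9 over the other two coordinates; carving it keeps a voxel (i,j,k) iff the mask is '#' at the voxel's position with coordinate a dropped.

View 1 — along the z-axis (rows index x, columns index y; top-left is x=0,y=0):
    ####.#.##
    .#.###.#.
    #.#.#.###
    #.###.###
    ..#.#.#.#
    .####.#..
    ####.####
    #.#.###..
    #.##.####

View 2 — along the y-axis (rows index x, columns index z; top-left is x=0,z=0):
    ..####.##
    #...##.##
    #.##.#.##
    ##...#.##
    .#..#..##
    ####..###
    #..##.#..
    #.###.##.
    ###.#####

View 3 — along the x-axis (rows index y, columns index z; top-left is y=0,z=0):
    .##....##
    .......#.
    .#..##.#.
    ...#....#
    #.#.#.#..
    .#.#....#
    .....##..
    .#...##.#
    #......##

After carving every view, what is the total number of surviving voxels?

|visual hull| = 101

initial block: 9^3 = 729
carve view 1 (along z, XY-mask fill 54/81): 486 voxels remain
carve view 2 (along y, XZ-mask fill 51/81): 307 voxels remain
carve view 3 (along x, YZ-mask fill 27/81): 101 voxels remain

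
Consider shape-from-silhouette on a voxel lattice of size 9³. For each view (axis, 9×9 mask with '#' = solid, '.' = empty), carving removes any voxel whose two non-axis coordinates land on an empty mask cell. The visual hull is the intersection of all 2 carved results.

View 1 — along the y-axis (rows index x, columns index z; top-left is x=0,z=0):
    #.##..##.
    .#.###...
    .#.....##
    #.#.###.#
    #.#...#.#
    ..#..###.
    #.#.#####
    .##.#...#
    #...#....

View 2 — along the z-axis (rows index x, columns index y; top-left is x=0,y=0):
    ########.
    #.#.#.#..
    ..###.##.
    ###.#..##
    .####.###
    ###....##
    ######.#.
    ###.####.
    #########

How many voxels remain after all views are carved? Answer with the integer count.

|visual hull| = 250

initial block: 9^3 = 729
carve view 1 (along y, XZ-mask fill 39/81): 351 voxels remain
carve view 2 (along z, XY-mask fill 58/81): 250 voxels remain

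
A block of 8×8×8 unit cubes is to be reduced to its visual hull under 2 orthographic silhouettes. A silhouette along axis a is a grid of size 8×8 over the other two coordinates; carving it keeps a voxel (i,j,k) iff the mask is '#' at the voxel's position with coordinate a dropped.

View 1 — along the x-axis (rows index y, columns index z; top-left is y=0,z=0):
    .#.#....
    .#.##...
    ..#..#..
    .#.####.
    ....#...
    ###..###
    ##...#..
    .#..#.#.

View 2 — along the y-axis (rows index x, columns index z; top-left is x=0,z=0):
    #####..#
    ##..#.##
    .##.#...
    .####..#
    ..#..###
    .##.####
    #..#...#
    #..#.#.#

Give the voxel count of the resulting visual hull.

108 voxels

before carving: 512 voxels (8×8×8)
after view 1 [x-axis, 25 of 64 cells solid] → remaining = 200
after view 2 [y-axis, 36 of 64 cells solid] → remaining = 108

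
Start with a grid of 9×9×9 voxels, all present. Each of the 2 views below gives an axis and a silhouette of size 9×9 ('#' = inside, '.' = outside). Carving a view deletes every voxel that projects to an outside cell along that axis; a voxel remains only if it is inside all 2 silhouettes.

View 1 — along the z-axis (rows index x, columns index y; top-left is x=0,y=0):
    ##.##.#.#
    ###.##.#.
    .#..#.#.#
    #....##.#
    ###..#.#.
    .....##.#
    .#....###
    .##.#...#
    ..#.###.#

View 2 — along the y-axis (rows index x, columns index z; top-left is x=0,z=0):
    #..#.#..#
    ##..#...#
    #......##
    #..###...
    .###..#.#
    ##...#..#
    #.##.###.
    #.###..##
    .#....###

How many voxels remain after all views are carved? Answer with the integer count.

|visual hull| = 181

full grid |V| = 729
V1 z: intersect with XY mask (41 set) -- 369 left
V2 y: intersect with XZ mask (40 set) -- 181 left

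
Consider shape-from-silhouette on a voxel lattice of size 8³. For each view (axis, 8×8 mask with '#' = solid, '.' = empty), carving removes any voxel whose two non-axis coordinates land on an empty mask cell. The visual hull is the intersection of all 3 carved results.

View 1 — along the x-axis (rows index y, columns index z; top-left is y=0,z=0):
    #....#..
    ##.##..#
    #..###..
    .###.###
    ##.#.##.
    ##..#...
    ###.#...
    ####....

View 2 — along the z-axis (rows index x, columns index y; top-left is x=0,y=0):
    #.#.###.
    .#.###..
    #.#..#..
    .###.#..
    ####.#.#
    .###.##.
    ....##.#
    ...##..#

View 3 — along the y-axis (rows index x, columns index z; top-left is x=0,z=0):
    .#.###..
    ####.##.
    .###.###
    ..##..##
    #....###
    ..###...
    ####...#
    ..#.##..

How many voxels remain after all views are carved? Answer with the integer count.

remaining voxels: 70

initial block: 8^3 = 512
[1] x-view keeps 33 columns → grid now 264
[2] z-view keeps 33 columns → grid now 137
[3] y-view keeps 35 columns → grid now 70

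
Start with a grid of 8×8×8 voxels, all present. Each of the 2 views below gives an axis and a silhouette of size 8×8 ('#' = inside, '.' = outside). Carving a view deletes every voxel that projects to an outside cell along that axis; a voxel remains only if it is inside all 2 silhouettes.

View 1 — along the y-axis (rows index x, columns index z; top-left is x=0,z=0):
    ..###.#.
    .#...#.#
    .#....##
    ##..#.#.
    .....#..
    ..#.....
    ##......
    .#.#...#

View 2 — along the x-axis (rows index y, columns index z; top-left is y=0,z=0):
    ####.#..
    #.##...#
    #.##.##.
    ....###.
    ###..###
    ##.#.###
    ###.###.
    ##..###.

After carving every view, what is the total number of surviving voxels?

full grid |V| = 512
carve view 1 (along y, XZ-mask fill 21/64): 168 voxels remain
carve view 2 (along x, YZ-mask fill 40/64): 104 voxels remain

|visual hull| = 104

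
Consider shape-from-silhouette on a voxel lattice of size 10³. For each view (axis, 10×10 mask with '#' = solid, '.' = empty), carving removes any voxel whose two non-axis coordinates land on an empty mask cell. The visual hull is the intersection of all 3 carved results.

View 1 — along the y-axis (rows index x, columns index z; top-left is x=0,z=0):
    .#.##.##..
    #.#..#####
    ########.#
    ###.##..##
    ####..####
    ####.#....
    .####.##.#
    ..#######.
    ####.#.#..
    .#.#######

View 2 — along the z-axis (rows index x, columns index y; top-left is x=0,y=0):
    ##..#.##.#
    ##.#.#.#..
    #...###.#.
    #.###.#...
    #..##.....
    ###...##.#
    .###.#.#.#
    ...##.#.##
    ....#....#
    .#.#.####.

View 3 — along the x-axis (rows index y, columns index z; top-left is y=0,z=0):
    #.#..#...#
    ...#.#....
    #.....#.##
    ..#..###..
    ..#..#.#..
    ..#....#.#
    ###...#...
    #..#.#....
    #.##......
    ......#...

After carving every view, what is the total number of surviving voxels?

109 voxels

start: 10×10×10 = 1000 voxels
  1. axis=1 (XZ plane), |mask|=69  ⇒  voxels=690
  2. axis=2 (XY plane), |mask|=49  ⇒  voxels=336
  3. axis=0 (YZ plane), |mask|=31  ⇒  voxels=109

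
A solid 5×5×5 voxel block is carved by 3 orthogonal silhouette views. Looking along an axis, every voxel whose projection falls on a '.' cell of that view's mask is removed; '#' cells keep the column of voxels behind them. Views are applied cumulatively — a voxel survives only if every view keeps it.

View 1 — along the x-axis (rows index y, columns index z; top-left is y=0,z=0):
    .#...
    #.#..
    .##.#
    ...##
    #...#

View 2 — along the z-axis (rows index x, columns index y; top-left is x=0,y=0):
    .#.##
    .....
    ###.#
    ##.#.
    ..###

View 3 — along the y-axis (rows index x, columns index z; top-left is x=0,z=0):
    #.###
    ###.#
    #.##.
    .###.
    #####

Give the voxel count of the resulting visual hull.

voxel count = 20

full grid |V| = 125
after view 1 [x-axis, 10 of 25 cells solid] → remaining = 50
after view 2 [z-axis, 13 of 25 cells solid] → remaining = 26
after view 3 [y-axis, 19 of 25 cells solid] → remaining = 20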